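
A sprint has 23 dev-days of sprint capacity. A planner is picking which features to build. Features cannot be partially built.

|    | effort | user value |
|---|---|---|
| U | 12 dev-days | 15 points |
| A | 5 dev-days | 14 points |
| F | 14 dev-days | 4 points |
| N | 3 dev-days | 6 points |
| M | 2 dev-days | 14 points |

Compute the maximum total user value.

This is an integer program with binary decision variables.
Allowing fractional choices, the relaxed optimum would be about 49.3, but features are indivisible.
U + A + N + M: effort 12 + 5 + 3 + 2 = 22 ≤ 23, user value 15 + 14 + 6 + 14 = 49.
U + A + M: effort 12 + 5 + 2 = 19 ≤ 23, user value 15 + 14 + 14 = 43.
Best is U, A, N, and M with total user value 49.

49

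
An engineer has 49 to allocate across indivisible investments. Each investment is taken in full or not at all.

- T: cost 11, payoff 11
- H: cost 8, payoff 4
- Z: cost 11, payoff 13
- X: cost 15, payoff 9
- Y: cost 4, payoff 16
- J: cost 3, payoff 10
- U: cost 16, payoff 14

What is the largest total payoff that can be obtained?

Allowing fractional choices, the relaxed optimum would be about 66.4, but investments are indivisible.
T + Z + Y + J + U: cost 11 + 11 + 4 + 3 + 16 = 45 ≤ 49, payoff 11 + 13 + 16 + 10 + 14 = 64.
Z + X + Y + J + U: cost 11 + 15 + 4 + 3 + 16 = 49 ≤ 49, payoff 13 + 9 + 16 + 10 + 14 = 62.
Best is T, Z, Y, J, and U with total payoff 64.

64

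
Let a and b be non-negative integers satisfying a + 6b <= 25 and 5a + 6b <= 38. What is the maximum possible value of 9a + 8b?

63

The continuous relaxation peaks at (7.6, 0) with value 68.40; rounding to a feasible lattice point costs some objective.
(a,b)=(7,0): 1·7+6·0=7≤25, 5·7+6·0=35≤38, objective 63.
(a,b)=(6,1): 1·6+6·1=12≤25, 5·6+6·1=36≤38, objective 62.
(a,b)=(6,0): 1·6+6·0=6≤25, 5·6+6·0=30≤38, objective 54.
The best lattice point is (7,0), giving 63.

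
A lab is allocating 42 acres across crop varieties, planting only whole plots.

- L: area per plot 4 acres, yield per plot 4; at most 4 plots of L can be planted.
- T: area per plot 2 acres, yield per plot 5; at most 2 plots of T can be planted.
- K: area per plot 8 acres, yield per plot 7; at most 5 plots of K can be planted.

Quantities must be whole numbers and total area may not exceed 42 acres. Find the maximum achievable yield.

43

T has the best ratio (5/2); taking only T gives at most 2×5 = 10 (stopped by the supply cap of 2).
Mixing does better — 3×L, 2×T, and 3×K: area 40 ≤ 42, yield 3·4 + 2·5 + 3·7 = 43.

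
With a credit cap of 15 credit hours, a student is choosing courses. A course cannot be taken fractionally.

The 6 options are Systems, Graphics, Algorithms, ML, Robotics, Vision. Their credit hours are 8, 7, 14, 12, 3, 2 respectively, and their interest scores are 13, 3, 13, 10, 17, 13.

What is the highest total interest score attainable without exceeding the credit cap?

Take Systems, Robotics, and Vision: credit hours 8 + 3 + 2 = 13 ≤ 15, interest score 13 + 17 + 13 = 43.
No other feasible combination does better.

43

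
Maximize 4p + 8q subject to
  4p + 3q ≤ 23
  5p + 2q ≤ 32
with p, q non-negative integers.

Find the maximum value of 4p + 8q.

56

The continuous relaxation peaks at (0, 7.67) with value 61.33; rounding to a feasible lattice point costs some objective.
(p,q)=(0,7): 4·0+3·7=21≤23, 5·0+2·7=14≤32, objective 56.
(p,q)=(1,6): 4·1+3·6=22≤23, 5·1+2·6=17≤32, objective 52.
(p,q)=(0,6): 4·0+3·6=18≤23, 5·0+2·6=12≤32, objective 48.
Maximum is 56 at (p,q)=(0,7).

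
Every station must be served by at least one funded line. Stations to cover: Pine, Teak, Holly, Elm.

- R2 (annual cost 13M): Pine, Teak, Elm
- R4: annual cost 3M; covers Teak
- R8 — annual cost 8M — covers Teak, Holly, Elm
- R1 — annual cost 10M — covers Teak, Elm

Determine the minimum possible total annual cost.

21

Choose R2 and R8: together they cover Pine, Teak, Holly, Elm — every station.
Total annual cost: 13 + 8 = 21.
No cover costs less than 21.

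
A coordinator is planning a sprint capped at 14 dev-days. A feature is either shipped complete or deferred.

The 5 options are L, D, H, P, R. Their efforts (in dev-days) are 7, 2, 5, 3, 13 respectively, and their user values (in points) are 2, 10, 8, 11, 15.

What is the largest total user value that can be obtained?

29

Treat it as a binary knapsack problem.
D + H + P: effort 2 + 5 + 3 = 10 ≤ 14, user value 10 + 8 + 11 = 29.
D + P: effort 2 + 3 = 5 ≤ 14, user value 10 + 11 = 21.
L + D + P: effort 7 + 2 + 3 = 12 ≤ 14, user value 2 + 10 + 11 = 23.
Best is D, H, and P with total user value 29.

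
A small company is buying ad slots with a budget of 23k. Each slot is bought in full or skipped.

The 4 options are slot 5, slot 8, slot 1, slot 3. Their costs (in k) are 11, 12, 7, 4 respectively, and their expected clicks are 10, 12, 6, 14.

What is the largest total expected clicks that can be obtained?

slot 8 + slot 1 + slot 3: cost 12 + 7 + 4 = 23 ≤ 23, expected clicks 12 + 6 + 14 = 32.
slot 8 + slot 3: cost 12 + 4 = 16 ≤ 23, expected clicks 12 + 14 = 26.
slot 5 + slot 1 + slot 3: cost 11 + 7 + 4 = 22 ≤ 23, expected clicks 10 + 6 + 14 = 30.
Best is slot 8, slot 1, and slot 3 with total expected clicks 32.

32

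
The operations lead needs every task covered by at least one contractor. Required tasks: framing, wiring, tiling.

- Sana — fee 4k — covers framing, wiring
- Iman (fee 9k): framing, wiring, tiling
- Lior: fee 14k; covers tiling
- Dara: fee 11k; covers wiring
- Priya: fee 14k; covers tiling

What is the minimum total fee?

9

The greedy cost-per-new-task heuristic would pick Sana and Iman for 13, but a cheaper cover exists.
Iman alone covers framing, wiring, tiling — every task.
Total fee: 9.
No cover costs less than 9.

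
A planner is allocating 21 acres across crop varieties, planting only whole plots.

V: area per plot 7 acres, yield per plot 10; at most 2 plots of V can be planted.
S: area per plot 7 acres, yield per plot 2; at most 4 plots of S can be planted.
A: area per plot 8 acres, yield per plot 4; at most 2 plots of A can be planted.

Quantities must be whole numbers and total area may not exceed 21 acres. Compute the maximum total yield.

22

2×V: area 14 ≤ 21, yield 2·10 = 20.
2×V and 1×S: area 21 ≤ 21, yield 2·10 + 1·2 = 22.
Best is 22.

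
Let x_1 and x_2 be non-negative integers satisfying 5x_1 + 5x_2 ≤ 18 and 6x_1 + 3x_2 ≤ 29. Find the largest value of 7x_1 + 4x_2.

(x_1,x_2)=(3,0): 5·3+5·0=15≤18, 6·3+3·0=18≤29, objective 21.
(x_1,x_2)=(2,1): 5·2+5·1=15≤18, 6·2+3·1=15≤29, objective 18.
No feasible integer point exceeds 21.

21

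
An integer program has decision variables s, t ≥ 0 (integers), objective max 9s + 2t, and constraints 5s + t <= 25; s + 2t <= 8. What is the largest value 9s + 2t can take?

45

(s,t)=(5,0): 5·5+1·0=25≤25, 1·5+2·0=5≤8, objective 45.
(s,t)=(4,2): 5·4+1·2=22≤25, 1·4+2·2=8≤8, objective 40.
(s,t)=(4,1): 5·4+1·1=21≤25, 1·4+2·1=6≤8, objective 38.
(s,t)=(4,0): 5·4+1·0=20≤25, 1·4+2·0=4≤8, objective 36.
Maximum is 45 at (s,t)=(5,0).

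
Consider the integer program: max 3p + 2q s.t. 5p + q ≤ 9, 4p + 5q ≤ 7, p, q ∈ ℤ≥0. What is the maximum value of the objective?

Relaxing integrality, the LP optimum is 5.25 at (p,q) = (1.75, 0), which is not an integer point.
(p,q)=(1,0): 5·1+1·0=5≤9, 4·1+5·0=4≤7, objective 3.
(p,q)=(0,1): 5·0+1·1=1≤9, 4·0+5·1=5≤7, objective 2.
(p,q)=(0,0): 5·0+1·0=0≤9, 4·0+5·0=0≤7, objective 0.
Maximum is 3 at (p,q)=(1,0).

3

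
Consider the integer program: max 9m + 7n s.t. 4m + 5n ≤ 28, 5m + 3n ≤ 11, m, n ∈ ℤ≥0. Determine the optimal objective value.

(m,n)=(1,2) is feasible, giving 23.
(m,n)=(0,3) is feasible, giving 21.
(m,n)=(1,1) is feasible, giving 16.
The best lattice point is (1,2), giving 23.

23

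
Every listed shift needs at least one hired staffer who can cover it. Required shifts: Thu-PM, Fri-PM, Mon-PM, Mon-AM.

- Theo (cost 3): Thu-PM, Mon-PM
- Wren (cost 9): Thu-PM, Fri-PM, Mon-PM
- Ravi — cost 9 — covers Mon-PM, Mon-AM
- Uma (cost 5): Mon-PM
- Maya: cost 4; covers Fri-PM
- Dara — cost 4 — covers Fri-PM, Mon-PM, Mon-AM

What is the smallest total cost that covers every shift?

Choose Theo and Dara: together they cover Thu-PM, Fri-PM, Mon-PM, Mon-AM — every shift.
Total cost: 3 + 4 = 7.
No cover costs less than 7.

7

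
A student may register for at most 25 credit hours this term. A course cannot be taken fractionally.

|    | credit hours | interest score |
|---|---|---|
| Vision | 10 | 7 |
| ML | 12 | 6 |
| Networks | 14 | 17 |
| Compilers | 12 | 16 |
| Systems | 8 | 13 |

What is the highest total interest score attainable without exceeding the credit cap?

Networks + Systems: credit hours 14 + 8 = 22 ≤ 25, interest score 17 + 13 = 30.
Compilers + Systems: credit hours 12 + 8 = 20 ≤ 25, interest score 16 + 13 = 29.
Vision + Networks: credit hours 10 + 14 = 24 ≤ 25, interest score 7 + 17 = 24.
Best is Networks and Systems with total interest score 30.

30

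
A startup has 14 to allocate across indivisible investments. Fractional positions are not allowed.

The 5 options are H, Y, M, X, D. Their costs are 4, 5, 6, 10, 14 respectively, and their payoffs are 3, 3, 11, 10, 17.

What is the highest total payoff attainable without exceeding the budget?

Allowing fractional choices, the relaxed optimum would be about 20.7, but investments are indivisible.
D: cost 14 ≤ 14, payoff 17.
H + M: cost 4 + 6 = 10 ≤ 14, payoff 3 + 11 = 14.
Best is D with total payoff 17.

17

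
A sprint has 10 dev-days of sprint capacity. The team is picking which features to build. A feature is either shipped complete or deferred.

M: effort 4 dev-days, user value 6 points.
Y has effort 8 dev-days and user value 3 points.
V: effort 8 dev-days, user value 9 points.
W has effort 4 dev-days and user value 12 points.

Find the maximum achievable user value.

18

W: effort 4 ≤ 10, user value 12.
M + W: effort 4 + 4 = 8 ≤ 10, user value 6 + 12 = 18.
Best is M and W with total user value 18.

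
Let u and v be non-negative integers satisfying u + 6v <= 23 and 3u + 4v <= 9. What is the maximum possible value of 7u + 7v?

21

(u,v)=(3,0): 1·3+6·0=3≤23, 3·3+4·0=9≤9, objective 21.
(u,v)=(2,0): 1·2+6·0=2≤23, 3·2+4·0=6≤9, objective 14.
Maximum is 21 at (u,v)=(3,0).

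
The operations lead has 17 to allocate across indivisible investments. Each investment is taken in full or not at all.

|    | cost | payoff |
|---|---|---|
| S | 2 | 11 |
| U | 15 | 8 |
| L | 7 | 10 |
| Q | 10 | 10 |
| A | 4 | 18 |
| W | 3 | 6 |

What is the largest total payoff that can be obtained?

Allowing fractional choices, the relaxed optimum would be about 46.0, but investments are indivisible.
S + L + A + W: cost 2 + 7 + 4 + 3 = 16 ≤ 17, payoff 11 + 10 + 18 + 6 = 45.
S + L + A: cost 2 + 7 + 4 = 13 ≤ 17, payoff 11 + 10 + 18 = 39.
S + Q + A: cost 2 + 10 + 4 = 16 ≤ 17, payoff 11 + 10 + 18 = 39.
Best is S, L, A, and W with total payoff 45.

45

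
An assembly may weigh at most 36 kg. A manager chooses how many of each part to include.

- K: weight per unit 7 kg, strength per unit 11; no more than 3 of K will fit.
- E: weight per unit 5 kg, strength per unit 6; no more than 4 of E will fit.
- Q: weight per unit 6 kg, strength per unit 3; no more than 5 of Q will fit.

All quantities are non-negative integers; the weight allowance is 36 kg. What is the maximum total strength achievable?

Take 3×K and 3×E: weight 36 ≤ 36, strength 3·11 + 3·6 = 51.
K has the best ratio (11/7) and is taken to its limit of 3; remaining capacity is filled optimally with the others.

51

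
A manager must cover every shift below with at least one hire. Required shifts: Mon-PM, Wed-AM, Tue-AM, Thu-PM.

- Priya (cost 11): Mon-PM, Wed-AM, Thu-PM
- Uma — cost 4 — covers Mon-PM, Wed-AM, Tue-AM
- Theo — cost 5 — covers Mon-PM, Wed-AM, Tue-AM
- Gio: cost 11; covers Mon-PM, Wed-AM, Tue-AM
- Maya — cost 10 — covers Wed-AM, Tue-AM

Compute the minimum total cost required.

Choose Priya and Uma: together they cover Mon-PM, Wed-AM, Tue-AM, Thu-PM — every shift.
Total cost: 11 + 4 = 15.

15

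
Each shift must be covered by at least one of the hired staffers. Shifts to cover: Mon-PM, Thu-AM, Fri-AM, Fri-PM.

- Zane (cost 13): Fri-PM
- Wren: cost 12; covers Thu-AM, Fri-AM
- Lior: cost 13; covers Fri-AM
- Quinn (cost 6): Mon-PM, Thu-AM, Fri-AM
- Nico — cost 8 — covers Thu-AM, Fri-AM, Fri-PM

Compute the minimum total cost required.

Choose Quinn and Nico: together they cover Mon-PM, Thu-AM, Fri-AM, Fri-PM — every shift.
Total cost: 6 + 8 = 14.
No cover costs less than 14.

14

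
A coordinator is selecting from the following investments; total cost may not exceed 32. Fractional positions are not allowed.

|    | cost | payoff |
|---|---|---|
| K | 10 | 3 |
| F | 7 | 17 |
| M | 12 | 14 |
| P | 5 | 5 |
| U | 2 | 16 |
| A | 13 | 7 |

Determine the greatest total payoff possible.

52

Allowing fractional choices, the relaxed optimum would be about 55.2, but investments are indivisible.
F + M + P + U: cost 7 + 12 + 5 + 2 = 26 ≤ 32, payoff 17 + 14 + 5 + 16 = 52.
K + F + M + U: cost 10 + 7 + 12 + 2 = 31 ≤ 32, payoff 3 + 17 + 14 + 16 = 50.
Best is F, M, P, and U with total payoff 52.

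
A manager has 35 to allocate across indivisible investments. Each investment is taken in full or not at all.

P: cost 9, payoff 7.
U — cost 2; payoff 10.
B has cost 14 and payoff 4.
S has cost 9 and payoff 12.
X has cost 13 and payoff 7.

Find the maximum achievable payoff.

Allowing fractional choices, the relaxed optimum would be about 36.6, but investments are indivisible.
P + U + B + S: cost 9 + 2 + 14 + 9 = 34 ≤ 35, payoff 7 + 10 + 4 + 12 = 33.
P + U + S + X: cost 9 + 2 + 9 + 13 = 33 ≤ 35, payoff 7 + 10 + 12 + 7 = 36.
Best is P, U, S, and X with total payoff 36.

36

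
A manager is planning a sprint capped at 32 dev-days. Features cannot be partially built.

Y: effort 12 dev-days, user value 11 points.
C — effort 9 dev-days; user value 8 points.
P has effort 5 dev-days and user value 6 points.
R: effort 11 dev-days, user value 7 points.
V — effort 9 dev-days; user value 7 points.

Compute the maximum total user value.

26

This is an integer program with binary decision variables.
Y + C + R: effort 12 + 9 + 11 = 32 ≤ 32, user value 11 + 8 + 7 = 26.
Y + C + V: effort 12 + 9 + 9 = 30 ≤ 32, user value 11 + 8 + 7 = 26.
The maximum user value is 26; one optimal choice is Y, C, and V.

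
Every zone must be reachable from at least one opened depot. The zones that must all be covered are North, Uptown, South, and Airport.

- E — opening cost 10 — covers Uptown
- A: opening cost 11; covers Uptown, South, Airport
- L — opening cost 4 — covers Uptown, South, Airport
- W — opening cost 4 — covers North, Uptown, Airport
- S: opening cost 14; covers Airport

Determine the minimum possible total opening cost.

Choose L and W: together they cover North, Uptown, South, Airport — every zone.
Total opening cost: 4 + 4 = 8.

8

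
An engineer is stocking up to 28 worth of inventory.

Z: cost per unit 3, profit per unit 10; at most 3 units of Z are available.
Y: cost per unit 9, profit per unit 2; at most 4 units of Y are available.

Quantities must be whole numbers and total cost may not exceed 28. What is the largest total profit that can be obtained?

This is a bounded integer knapsack.
Z has the best ratio (10/3); taking only Z gives at most 3×10 = 30 (stopped by the supply cap of 3).
Mixing does better — 3×Z and 2×Y: cost 27 ≤ 28, profit 3·10 + 2·2 = 34.

34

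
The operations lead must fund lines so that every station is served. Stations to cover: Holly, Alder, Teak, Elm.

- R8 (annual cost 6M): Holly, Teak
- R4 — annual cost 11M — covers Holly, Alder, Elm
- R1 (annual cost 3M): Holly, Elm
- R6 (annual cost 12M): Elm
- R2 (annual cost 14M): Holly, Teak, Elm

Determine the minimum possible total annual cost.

The greedy cost-per-new-station heuristic would pick R1, R8, and R4 for 20, but a cheaper cover exists.
Choose R8 and R4: together they cover Holly, Alder, Teak, Elm — every station.
Total annual cost: 6 + 11 = 17.
No cover costs less than 17.

17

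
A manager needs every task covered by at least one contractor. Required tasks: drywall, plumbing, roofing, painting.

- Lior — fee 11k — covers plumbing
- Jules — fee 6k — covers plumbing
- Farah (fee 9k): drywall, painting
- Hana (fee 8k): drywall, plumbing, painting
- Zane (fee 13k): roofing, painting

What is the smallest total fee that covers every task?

Choose Hana and Zane: together they cover drywall, plumbing, roofing, painting — every task.
Total fee: 8 + 13 = 21.
No cover costs less than 21.

21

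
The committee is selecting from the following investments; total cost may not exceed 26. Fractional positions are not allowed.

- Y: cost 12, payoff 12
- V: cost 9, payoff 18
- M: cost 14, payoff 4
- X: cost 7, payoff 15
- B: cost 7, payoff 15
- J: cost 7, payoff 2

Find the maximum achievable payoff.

Take V, X, and B: cost 9 + 7 + 7 = 23 ≤ 26, payoff 18 + 15 + 15 = 48.
No other feasible combination does better.

48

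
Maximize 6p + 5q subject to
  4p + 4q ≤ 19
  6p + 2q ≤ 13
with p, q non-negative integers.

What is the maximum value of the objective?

21

Relaxing integrality, the LP optimum is 24.62 at (p,q) = (0.875, 3.88), which is not an integer point.
(p,q)=(1,3) is feasible, giving 21.
(p,q)=(0,4) is feasible, giving 20.
(p,q)=(1,2) is feasible, giving 16.
(p,q)=(0,3) is feasible, giving 15.
Maximum is 21 at (p,q)=(1,3).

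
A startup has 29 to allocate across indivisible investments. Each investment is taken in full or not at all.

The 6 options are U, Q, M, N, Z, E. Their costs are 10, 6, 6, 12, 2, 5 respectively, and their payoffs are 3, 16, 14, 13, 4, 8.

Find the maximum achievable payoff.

51

Allowing fractional choices, the relaxed optimum would be about 52.8, but investments are indivisible.
Q + M + N + Z: cost 6 + 6 + 12 + 2 = 26 ≤ 29, payoff 16 + 14 + 13 + 4 = 47.
Q + M + N + E: cost 6 + 6 + 12 + 5 = 29 ≤ 29, payoff 16 + 14 + 13 + 8 = 51.
Best is Q, M, N, and E with total payoff 51.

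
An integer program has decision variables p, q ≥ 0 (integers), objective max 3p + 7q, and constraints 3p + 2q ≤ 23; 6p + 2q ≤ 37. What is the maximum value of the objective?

77

The continuous relaxation peaks at (0, 11.5) with value 80.50; rounding to a feasible lattice point costs some objective.
(p,q)=(0,11): 3·0+2·11=22≤23, 6·0+2·11=22≤37, objective 77.
(p,q)=(1,10): 3·1+2·10=23≤23, 6·1+2·10=26≤37, objective 73.
(p,q)=(0,10): 3·0+2·10=20≤23, 6·0+2·10=20≤37, objective 70.
Maximum is 77 at (p,q)=(0,11).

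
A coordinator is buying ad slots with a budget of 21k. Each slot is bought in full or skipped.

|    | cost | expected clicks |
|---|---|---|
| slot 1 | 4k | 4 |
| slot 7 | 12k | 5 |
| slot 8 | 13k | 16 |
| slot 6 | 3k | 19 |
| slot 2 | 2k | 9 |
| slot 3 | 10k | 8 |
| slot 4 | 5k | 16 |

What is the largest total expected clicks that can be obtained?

Take slot 6, slot 2, slot 3, and slot 4: cost 3 + 2 + 10 + 5 = 20 ≤ 21, expected clicks 19 + 9 + 8 + 16 = 52.
No other feasible combination does better.

52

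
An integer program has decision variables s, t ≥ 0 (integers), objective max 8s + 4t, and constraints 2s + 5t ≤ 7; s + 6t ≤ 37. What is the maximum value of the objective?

The continuous relaxation peaks at (3.5, 0) with value 28.00; rounding to a feasible lattice point costs some objective.
(s,t)=(3,0): 2·3+5·0=6≤7, 1·3+6·0=3≤37, objective 24.
(s,t)=(2,0): 2·2+5·0=4≤7, 1·2+6·0=2≤37, objective 16.
The best lattice point is (3,0), giving 24.

24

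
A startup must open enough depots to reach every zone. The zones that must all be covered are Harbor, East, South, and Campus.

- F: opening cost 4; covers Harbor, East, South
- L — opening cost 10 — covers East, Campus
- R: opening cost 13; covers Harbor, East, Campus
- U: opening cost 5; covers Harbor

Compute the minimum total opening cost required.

Choose F and L: together they cover Harbor, East, South, Campus — every zone.
Total opening cost: 4 + 10 = 14.
No cover costs less than 14.

14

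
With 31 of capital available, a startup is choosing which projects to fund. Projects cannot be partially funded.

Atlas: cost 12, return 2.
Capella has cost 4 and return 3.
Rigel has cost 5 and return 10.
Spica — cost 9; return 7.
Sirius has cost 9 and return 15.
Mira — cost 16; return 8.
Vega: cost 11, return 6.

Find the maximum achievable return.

35

Capella + Rigel + Spica + Sirius: cost 4 + 5 + 9 + 9 = 27 ≤ 31, return 3 + 10 + 7 + 15 = 35.
Capella + Rigel + Sirius + Vega: cost 4 + 5 + 9 + 11 = 29 ≤ 31, return 3 + 10 + 15 + 6 = 34.
Rigel + Sirius + Mira: cost 5 + 9 + 16 = 30 ≤ 31, return 10 + 15 + 8 = 33.
Best is Capella, Rigel, Spica, and Sirius with total return 35.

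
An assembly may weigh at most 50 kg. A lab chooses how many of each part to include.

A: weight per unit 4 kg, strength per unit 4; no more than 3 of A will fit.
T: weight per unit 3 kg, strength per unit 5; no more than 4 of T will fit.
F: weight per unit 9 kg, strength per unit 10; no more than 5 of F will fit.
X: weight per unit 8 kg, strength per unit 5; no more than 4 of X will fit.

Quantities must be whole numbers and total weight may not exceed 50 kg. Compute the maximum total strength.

60

T has the best ratio (5/3); taking only T gives at most 4×5 = 20 (stopped by the supply cap of 4).
Mixing does better — 4×T and 4×F: weight 48 ≤ 50, strength 4·5 + 4·10 = 60.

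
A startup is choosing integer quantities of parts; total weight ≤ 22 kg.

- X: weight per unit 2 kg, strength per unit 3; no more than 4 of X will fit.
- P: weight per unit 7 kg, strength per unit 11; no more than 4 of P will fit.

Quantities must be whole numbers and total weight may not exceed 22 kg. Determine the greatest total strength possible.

Take 4×X and 2×P: weight 22 ≤ 22, strength 4·3 + 2·11 = 34.
No other integer combination yields more.

34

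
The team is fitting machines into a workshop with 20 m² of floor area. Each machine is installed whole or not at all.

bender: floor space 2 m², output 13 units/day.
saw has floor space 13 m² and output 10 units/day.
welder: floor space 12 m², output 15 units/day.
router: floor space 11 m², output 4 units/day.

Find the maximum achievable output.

28

Take bender and welder: floor space 2 + 12 = 14 ≤ 20, output 13 + 15 = 28.
No other feasible combination does better.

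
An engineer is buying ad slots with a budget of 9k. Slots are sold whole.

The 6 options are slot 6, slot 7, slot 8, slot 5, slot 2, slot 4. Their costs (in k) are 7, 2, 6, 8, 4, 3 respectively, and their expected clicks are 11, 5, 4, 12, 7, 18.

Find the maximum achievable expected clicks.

30

slot 7 + slot 4: cost 2 + 3 = 5 ≤ 9, expected clicks 5 + 18 = 23.
slot 7 + slot 2 + slot 4: cost 2 + 4 + 3 = 9 ≤ 9, expected clicks 5 + 7 + 18 = 30.
slot 2 + slot 4: cost 4 + 3 = 7 ≤ 9, expected clicks 7 + 18 = 25.
Best is slot 7, slot 2, and slot 4 with total expected clicks 30.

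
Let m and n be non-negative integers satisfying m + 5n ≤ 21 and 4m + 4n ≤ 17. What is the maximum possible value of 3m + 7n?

The continuous relaxation peaks at (0.0625, 4.19) with value 29.50; rounding to a feasible lattice point costs some objective.
(m,n)=(0,4) is feasible, giving 28.
(m,n)=(1,3) is feasible, giving 24.
(m,n)=(0,3) is feasible, giving 21.
No feasible integer point exceeds 28.

28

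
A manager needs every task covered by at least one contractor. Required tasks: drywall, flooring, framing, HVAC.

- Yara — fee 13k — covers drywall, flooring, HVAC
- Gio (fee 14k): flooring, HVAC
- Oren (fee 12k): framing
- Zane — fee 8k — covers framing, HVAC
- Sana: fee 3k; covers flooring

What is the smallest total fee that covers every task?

The greedy cost-per-new-task heuristic would pick Sana, Zane, and Yara for 24, but a cheaper cover exists.
Choose Yara and Zane: together they cover drywall, flooring, framing, HVAC — every task.
Total fee: 13 + 8 = 21.
No cover costs less than 21.

21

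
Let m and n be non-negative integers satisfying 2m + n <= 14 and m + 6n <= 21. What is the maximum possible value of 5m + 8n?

46

Relaxing integrality, the LP optimum is 49.00 at (m,n) = (5.73, 2.55), which is not an integer point.
(m,n)=(6,2): 2·6+1·2=14≤14, 1·6+6·2=18≤21, objective 46.
(m,n)=(5,2): 2·5+1·2=12≤14, 1·5+6·2=17≤21, objective 41.
Maximum is 46 at (m,n)=(6,2).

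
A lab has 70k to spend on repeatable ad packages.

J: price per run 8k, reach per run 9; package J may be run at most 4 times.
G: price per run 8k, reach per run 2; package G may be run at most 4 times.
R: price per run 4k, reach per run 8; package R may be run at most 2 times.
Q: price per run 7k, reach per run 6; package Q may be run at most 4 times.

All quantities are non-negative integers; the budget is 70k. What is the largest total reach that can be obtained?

76

This is a bounded integer knapsack.
4×J, 1×G, 2×R, and 3×Q: price 69 ≤ 70, reach 4·9 + 1·2 + 2·8 + 3·6 = 72.
4×J, 2×R, and 4×Q: price 68 ≤ 70, reach 4·9 + 2·8 + 4·6 = 76.
Best is 76.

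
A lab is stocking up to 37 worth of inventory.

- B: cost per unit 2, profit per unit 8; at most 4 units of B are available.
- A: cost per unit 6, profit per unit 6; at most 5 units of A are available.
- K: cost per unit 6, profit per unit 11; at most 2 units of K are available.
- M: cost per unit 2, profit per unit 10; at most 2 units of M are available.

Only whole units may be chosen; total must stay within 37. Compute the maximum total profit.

86

M has the best ratio (10/2); taking only M gives at most 2×10 = 20 (stopped by the supply cap of 2).
Mixing does better — 4×B, 2×A, 2×K, and 2×M: cost 36 ≤ 37, profit 4·8 + 2·6 + 2·11 + 2·10 = 86.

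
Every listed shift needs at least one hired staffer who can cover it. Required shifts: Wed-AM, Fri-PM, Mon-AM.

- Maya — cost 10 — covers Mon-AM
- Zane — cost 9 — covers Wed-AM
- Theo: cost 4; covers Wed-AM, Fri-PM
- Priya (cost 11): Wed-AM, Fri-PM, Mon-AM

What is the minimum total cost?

This is an integer covering problem.
The greedy cost-per-new-shift heuristic would pick Theo and Maya for 14, but a cheaper cover exists.
Priya alone covers Wed-AM, Fri-PM, Mon-AM — every shift.
Total cost: 11.
No cover costs less than 11.

11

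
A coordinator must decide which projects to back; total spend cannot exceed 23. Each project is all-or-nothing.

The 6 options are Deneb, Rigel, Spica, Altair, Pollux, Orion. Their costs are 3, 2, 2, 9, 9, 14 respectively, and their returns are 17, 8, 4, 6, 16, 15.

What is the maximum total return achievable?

47

Treat it as a binary knapsack problem.
Deneb + Rigel + Spica + Orion: cost 3 + 2 + 2 + 14 = 21 ≤ 23, return 17 + 8 + 4 + 15 = 44.
Deneb + Rigel + Altair + Pollux: cost 3 + 2 + 9 + 9 = 23 ≤ 23, return 17 + 8 + 6 + 16 = 47.
Deneb + Rigel + Spica + Pollux: cost 3 + 2 + 2 + 9 = 16 ≤ 23, return 17 + 8 + 4 + 16 = 45.
Best is Deneb, Rigel, Altair, and Pollux with total return 47.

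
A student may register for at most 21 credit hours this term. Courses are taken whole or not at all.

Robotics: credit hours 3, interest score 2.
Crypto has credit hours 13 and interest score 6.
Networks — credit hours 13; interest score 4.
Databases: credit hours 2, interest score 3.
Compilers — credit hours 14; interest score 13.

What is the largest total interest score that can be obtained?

Treat it as a binary knapsack problem.
Allowing fractional choices, the relaxed optimum would be about 18.9, but courses are indivisible.
Robotics + Databases + Compilers: credit hours 3 + 2 + 14 = 19 ≤ 21, interest score 2 + 3 + 13 = 18.
Robotics + Compilers: credit hours 3 + 14 = 17 ≤ 21, interest score 2 + 13 = 15.
Databases + Compilers: credit hours 2 + 14 = 16 ≤ 21, interest score 3 + 13 = 16.
Best is Robotics, Databases, and Compilers with total interest score 18.

18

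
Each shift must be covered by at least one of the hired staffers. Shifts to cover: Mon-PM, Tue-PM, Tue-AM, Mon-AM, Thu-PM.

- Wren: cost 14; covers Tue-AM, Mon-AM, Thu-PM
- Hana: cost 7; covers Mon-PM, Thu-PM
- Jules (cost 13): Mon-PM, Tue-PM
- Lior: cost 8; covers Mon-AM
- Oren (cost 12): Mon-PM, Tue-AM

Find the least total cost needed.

The greedy cost-per-new-shift heuristic would pick Hana, Wren, and Jules for 34, but a cheaper cover exists.
Choose Wren and Jules: together they cover Mon-PM, Tue-PM, Tue-AM, Mon-AM, Thu-PM — every shift.
Total cost: 14 + 13 = 27.
No cover costs less than 27.

27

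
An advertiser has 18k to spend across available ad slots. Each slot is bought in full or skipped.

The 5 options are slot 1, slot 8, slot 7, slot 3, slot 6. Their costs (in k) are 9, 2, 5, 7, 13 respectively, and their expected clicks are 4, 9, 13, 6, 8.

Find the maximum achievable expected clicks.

Take slot 8, slot 7, and slot 3: cost 2 + 5 + 7 = 14 ≤ 18, expected clicks 9 + 13 + 6 = 28.
No other feasible combination does better.

28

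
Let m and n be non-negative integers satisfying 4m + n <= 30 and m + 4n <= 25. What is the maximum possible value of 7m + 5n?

62

The continuous relaxation peaks at (6.33, 4.67) with value 67.67; rounding to a feasible lattice point costs some objective.
(m,n)=(6,4) is feasible, giving 62.
(m,n)=(5,5) is feasible, giving 60.
(m,n)=(6,3) is feasible, giving 57.
The best lattice point is (6,4), giving 62.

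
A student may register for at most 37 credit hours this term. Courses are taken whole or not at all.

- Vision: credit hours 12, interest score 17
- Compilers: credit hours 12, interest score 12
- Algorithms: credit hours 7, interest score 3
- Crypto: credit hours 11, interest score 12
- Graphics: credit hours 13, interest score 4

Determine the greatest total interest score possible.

Allowing fractional choices, the relaxed optimum would be about 41.9, but courses are indivisible.
Vision + Compilers + Crypto: credit hours 12 + 12 + 11 = 35 ≤ 37, interest score 17 + 12 + 12 = 41.
Vision + Compilers + Graphics: credit hours 12 + 12 + 13 = 37 ≤ 37, interest score 17 + 12 + 4 = 33.
Vision + Crypto + Graphics: credit hours 12 + 11 + 13 = 36 ≤ 37, interest score 17 + 12 + 4 = 33.
Best is Vision, Compilers, and Crypto with total interest score 41.

41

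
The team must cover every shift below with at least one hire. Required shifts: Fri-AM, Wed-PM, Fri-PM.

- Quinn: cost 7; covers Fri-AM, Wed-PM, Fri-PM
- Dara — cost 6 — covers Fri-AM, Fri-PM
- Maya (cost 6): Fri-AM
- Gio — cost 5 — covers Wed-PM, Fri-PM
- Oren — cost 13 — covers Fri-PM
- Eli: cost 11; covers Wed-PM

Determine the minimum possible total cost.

This is a weighted set-cover instance.
Quinn alone covers Fri-AM, Wed-PM, Fri-PM — every shift.
Total cost: 7.

7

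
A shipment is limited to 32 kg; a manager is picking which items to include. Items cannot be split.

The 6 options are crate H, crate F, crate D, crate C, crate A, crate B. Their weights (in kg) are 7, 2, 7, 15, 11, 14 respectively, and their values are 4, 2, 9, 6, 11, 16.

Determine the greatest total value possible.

crate D + crate A + crate B: weight 7 + 11 + 14 = 32 ≤ 32, value 9 + 11 + 16 = 36.
crate H + crate F + crate D + crate B: weight 7 + 2 + 7 + 14 = 30 ≤ 32, value 4 + 2 + 9 + 16 = 31.
crate H + crate A + crate B: weight 7 + 11 + 14 = 32 ≤ 32, value 4 + 11 + 16 = 31.
Best is crate D, crate A, and crate B with total value 36.

36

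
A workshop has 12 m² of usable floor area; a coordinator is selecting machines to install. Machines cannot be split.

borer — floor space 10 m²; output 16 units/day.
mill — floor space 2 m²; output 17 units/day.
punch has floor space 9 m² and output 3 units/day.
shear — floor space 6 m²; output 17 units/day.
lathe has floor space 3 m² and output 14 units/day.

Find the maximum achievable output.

borer + mill: floor space 10 + 2 = 12 ≤ 12, output 16 + 17 = 33.
mill + shear: floor space 2 + 6 = 8 ≤ 12, output 17 + 17 = 34.
mill + shear + lathe: floor space 2 + 6 + 3 = 11 ≤ 12, output 17 + 17 + 14 = 48.
Best is mill, shear, and lathe with total output 48.

48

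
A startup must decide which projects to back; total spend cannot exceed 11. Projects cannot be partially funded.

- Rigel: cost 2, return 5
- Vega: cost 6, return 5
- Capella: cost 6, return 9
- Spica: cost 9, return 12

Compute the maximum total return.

Allowing fractional choices, the relaxed optimum would be about 18.0, but projects are indivisible.
Spica: cost 9 ≤ 11, return 12.
Rigel + Capella: cost 2 + 6 = 8 ≤ 11, return 5 + 9 = 14.
Rigel + Spica: cost 2 + 9 = 11 ≤ 11, return 5 + 12 = 17.
Best is Rigel and Spica with total return 17.

17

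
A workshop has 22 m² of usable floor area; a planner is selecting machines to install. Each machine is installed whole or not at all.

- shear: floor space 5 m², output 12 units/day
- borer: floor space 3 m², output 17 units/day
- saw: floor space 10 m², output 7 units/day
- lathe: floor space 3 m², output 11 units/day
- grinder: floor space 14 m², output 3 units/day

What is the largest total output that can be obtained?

47

This is a 0-1 knapsack instance.
Allowing fractional choices, the relaxed optimum would be about 47.2, but machines are indivisible.
shear + borer + lathe: floor space 5 + 3 + 3 = 11 ≤ 22, output 12 + 17 + 11 = 40.
shear + borer + saw + lathe: floor space 5 + 3 + 10 + 3 = 21 ≤ 22, output 12 + 17 + 7 + 11 = 47.
Best is shear, borer, saw, and lathe with total output 47.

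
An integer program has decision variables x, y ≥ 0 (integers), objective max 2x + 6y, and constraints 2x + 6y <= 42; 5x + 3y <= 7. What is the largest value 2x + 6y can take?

12

The continuous relaxation peaks at (0, 2.33) with value 14.00; rounding to a feasible lattice point costs some objective.
(x,y)=(0,2): 2·0+6·2=12≤42, 5·0+3·2=6≤7, objective 12.
(x,y)=(0,1): 2·0+6·1=6≤42, 5·0+3·1=3≤7, objective 6.
Maximum is 12 at (x,y)=(0,2).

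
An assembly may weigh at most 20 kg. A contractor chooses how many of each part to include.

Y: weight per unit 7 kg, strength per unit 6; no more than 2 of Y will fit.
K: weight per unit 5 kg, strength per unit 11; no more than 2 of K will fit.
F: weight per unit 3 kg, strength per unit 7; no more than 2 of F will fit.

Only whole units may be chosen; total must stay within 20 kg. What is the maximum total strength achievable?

This is a bounded integer knapsack.
1×Y, 2×K, and 1×F: weight 20 ≤ 20, strength 1·6 + 2·11 + 1·7 = 35.
2×K and 2×F: weight 16 ≤ 20, strength 2·11 + 2·7 = 36.
Best is 36.

36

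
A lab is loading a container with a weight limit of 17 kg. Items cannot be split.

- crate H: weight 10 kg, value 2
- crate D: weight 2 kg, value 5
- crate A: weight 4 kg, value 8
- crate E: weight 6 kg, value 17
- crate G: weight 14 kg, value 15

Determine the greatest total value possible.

30

This is a 0-1 knapsack instance.
Allowing fractional choices, the relaxed optimum would be about 35.4, but items are indivisible.
crate A + crate E: weight 4 + 6 = 10 ≤ 17, value 8 + 17 = 25.
crate D + crate A + crate E: weight 2 + 4 + 6 = 12 ≤ 17, value 5 + 8 + 17 = 30.
crate D + crate E: weight 2 + 6 = 8 ≤ 17, value 5 + 17 = 22.
Best is crate D, crate A, and crate E with total value 30.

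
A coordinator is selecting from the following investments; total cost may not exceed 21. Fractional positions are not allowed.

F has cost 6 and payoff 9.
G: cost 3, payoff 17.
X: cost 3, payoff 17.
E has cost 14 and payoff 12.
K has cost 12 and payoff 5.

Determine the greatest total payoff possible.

46

G + X + E: cost 3 + 3 + 14 = 20 ≤ 21, payoff 17 + 17 + 12 = 46.
F + G + X: cost 6 + 3 + 3 = 12 ≤ 21, payoff 9 + 17 + 17 = 43.
G + X + K: cost 3 + 3 + 12 = 18 ≤ 21, payoff 17 + 17 + 5 = 39.
Best is G, X, and E with total payoff 46.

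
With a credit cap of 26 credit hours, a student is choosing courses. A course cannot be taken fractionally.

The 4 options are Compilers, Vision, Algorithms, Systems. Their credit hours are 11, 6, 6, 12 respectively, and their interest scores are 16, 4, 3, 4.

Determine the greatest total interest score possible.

Treat it as a binary knapsack problem.
Take Compilers, Vision, and Algorithms: credit hours 11 + 6 + 6 = 23 ≤ 26, interest score 16 + 4 + 3 = 23.
No other feasible combination does better.

23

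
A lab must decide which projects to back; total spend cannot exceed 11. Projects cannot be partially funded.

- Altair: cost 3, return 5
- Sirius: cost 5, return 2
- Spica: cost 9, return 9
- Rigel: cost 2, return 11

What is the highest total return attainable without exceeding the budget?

Allowing fractional choices, the relaxed optimum would be about 22.0, but projects are indivisible.
Spica + Rigel: cost 9 + 2 = 11 ≤ 11, return 9 + 11 = 20.
Altair + Rigel: cost 3 + 2 = 5 ≤ 11, return 5 + 11 = 16.
Altair + Sirius + Rigel: cost 3 + 5 + 2 = 10 ≤ 11, return 5 + 2 + 11 = 18.
Best is Spica and Rigel with total return 20.

20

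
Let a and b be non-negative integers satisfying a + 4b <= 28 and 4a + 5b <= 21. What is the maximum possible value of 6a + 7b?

(a,b)=(4,1): 1·4+4·1=8≤28, 4·4+5·1=21≤21, objective 31.
(a,b)=(5,0): 1·5+4·0=5≤28, 4·5+5·0=20≤21, objective 30.
Maximum is 31 at (a,b)=(4,1).

31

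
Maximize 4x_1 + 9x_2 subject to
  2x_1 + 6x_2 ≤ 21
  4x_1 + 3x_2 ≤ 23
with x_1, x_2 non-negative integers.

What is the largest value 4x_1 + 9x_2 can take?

34

The continuous relaxation peaks at (4.17, 2.11) with value 35.67; rounding to a feasible lattice point costs some objective.
(x_1,x_2)=(4,2): 2·4+6·2=20≤21, 4·4+3·2=22≤23, objective 34.
(x_1,x_2)=(3,2): 2·3+6·2=18≤21, 4·3+3·2=18≤23, objective 30.
(x_1,x_2)=(5,1): 2·5+6·1=16≤21, 4·5+3·1=23≤23, objective 29.
The best lattice point is (4,2), giving 34.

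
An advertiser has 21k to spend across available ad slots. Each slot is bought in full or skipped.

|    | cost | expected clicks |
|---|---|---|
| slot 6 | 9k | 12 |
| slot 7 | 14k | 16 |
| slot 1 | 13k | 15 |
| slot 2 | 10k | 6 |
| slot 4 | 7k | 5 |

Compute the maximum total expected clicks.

21

This is a 0-1 knapsack instance.
Allowing fractional choices, the relaxed optimum would be about 25.8, but ad slots are indivisible.
slot 6 + slot 2: cost 9 + 10 = 19 ≤ 21, expected clicks 12 + 6 = 18.
slot 1 + slot 4: cost 13 + 7 = 20 ≤ 21, expected clicks 15 + 5 = 20.
slot 7 + slot 4: cost 14 + 7 = 21 ≤ 21, expected clicks 16 + 5 = 21.
Best is slot 7 and slot 4 with total expected clicks 21.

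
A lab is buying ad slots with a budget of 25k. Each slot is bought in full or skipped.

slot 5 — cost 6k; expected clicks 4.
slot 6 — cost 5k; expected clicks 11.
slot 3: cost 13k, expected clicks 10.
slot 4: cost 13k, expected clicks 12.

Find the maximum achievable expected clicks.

27

Allowing fractional choices, the relaxed optimum would be about 28.4, but ad slots are indivisible.
slot 5 + slot 6 + slot 4: cost 6 + 5 + 13 = 24 ≤ 25, expected clicks 4 + 11 + 12 = 27.
slot 5 + slot 6 + slot 3: cost 6 + 5 + 13 = 24 ≤ 25, expected clicks 4 + 11 + 10 = 25.
slot 6 + slot 4: cost 5 + 13 = 18 ≤ 25, expected clicks 11 + 12 = 23.
Best is slot 5, slot 6, and slot 4 with total expected clicks 27.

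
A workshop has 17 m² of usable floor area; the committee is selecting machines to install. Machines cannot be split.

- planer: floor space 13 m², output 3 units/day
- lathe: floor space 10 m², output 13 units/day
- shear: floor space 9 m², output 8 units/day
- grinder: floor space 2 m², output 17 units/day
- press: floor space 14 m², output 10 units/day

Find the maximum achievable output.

grinder + press: floor space 2 + 14 = 16 ≤ 17, output 17 + 10 = 27.
lathe + grinder: floor space 10 + 2 = 12 ≤ 17, output 13 + 17 = 30.
shear + grinder: floor space 9 + 2 = 11 ≤ 17, output 8 + 17 = 25.
Best is lathe and grinder with total output 30.

30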